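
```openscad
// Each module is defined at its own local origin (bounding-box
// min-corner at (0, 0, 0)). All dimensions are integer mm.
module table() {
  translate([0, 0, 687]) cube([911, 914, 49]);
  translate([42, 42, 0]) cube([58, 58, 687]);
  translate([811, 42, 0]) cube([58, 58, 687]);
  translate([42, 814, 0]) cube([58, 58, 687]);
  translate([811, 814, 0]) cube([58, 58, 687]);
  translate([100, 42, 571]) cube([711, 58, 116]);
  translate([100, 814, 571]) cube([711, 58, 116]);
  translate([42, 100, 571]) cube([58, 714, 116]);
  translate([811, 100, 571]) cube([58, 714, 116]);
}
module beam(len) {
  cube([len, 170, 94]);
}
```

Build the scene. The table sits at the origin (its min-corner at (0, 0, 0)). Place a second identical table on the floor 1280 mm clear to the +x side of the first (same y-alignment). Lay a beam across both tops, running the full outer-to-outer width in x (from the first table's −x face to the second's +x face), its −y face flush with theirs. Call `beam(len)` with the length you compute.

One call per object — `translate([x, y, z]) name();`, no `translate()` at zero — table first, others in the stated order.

table();
translate([2191, 0, 0]) table();
translate([0, 0, 736]) beam(3102);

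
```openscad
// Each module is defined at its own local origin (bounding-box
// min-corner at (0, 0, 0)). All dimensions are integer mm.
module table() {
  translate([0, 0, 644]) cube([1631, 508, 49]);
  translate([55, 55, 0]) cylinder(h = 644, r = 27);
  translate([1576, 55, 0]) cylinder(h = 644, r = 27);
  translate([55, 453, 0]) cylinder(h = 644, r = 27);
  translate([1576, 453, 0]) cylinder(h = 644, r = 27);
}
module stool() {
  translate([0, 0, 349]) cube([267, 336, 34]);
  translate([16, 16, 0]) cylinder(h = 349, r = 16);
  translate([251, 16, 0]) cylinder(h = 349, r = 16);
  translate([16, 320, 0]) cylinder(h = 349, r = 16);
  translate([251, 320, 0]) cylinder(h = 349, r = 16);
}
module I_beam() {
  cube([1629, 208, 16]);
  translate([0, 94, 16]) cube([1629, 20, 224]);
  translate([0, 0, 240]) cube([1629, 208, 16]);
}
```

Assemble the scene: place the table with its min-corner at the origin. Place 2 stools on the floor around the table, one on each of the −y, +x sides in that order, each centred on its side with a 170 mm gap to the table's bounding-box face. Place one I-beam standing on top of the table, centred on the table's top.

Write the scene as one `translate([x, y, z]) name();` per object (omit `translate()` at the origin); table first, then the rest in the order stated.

table();
translate([682, -506, 0]) stool();
translate([1801, 86, 0]) stool();
translate([1, 150, 693]) I_beam();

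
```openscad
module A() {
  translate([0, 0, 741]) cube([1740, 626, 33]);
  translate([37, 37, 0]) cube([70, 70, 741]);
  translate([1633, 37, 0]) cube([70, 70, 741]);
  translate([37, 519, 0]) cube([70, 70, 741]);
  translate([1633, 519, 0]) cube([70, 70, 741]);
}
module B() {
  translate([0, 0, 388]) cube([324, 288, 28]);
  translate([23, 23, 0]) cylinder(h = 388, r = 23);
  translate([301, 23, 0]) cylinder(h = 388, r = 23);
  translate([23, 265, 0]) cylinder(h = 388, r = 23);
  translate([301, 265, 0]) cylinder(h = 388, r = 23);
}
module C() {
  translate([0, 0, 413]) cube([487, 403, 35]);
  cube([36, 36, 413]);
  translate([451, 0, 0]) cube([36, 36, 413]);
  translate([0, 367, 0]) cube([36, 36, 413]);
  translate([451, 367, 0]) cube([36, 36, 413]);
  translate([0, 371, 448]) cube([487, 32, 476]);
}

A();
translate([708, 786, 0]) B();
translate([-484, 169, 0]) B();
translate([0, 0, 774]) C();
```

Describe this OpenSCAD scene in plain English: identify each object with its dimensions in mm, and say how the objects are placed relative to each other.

A is a rectangular dining table. The top is 1740×626×33 mm with its upper surface at z = 774 mm. It stands on four 70×70 mm square legs, each inset 37 mm from the nearest pair of top edges, running from the floor to the underside of the top.

B is a four-legged stool. The seat is a 324×288×28 mm slab whose top surface is at z = 416 mm; four round legs, each 46 mm in diameter, run from the floor (z = 0) to the underside of the seat, each leg's axis is inset half a diameter from the nearest pair of seat edges (so the leg's bounding box is flush with the corner).

C is a chair: 487×403 mm seat, 35 mm thick, top at z = 448 mm, on four 36 mm square corner legs flush with the seat edges. A 32 mm thick backrest slab spans the full seat width, extending 476 mm above the seat top, its back face flush with the seat's +y edge.

Two stools sit around the table at the +y, −x sides. The chair is on top of the table.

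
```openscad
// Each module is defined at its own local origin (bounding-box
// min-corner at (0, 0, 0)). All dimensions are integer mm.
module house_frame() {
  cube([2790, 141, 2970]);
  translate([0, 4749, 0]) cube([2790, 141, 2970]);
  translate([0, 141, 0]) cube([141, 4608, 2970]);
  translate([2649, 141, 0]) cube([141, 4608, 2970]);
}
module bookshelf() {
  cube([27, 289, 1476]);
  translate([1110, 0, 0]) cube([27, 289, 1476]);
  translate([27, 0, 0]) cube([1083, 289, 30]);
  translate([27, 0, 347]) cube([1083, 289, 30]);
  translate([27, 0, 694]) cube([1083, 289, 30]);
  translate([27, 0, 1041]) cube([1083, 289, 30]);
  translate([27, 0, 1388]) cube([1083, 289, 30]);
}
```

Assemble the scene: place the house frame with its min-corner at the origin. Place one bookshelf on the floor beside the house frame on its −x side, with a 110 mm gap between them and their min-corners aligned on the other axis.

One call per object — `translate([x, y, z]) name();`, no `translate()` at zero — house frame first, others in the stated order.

house_frame();
translate([-1247, 0, 0]) bookshelf();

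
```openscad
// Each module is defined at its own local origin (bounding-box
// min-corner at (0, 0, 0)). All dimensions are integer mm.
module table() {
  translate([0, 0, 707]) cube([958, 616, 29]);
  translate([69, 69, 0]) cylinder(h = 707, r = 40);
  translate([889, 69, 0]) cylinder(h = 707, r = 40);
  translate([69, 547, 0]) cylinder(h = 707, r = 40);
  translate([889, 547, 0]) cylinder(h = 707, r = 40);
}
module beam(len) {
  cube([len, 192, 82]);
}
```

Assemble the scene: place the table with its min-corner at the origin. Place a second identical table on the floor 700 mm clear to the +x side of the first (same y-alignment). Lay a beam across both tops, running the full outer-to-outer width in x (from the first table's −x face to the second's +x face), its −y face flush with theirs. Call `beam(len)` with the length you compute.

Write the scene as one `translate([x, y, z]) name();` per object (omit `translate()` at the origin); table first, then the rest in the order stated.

table();
translate([1658, 0, 0]) table();
translate([0, 0, 736]) beam(2616);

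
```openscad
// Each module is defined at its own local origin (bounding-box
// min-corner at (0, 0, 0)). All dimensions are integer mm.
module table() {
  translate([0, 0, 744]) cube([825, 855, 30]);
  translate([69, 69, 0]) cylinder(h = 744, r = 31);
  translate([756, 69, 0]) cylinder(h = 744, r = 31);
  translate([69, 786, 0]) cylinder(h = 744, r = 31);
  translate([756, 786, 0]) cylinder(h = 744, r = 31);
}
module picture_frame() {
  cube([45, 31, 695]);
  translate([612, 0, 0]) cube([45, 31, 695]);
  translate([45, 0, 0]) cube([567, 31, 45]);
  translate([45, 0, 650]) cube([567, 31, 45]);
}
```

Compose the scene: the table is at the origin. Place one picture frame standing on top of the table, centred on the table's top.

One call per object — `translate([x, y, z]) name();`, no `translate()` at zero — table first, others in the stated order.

table();
translate([84, 412, 774]) picture_frame();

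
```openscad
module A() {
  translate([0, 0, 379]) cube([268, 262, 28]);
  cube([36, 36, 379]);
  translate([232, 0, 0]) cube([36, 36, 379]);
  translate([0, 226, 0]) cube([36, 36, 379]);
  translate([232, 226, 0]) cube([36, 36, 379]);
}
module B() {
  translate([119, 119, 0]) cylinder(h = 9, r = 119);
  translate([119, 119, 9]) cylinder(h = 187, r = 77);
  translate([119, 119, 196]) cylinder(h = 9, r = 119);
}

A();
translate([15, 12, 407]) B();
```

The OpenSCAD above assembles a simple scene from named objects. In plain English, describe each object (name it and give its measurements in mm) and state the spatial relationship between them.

A is a simple wooden stool: a rectangular seat 268 mm (x) by 262 mm (y), 28 mm thick, top face at z = 407 mm, on four square legs, each 36×36 mm in cross-section. The legs rest on z = 0, each flush with a corner of the seat.

B is a spool: two coaxial disc flanges of radius 119 mm and thickness 9 mm, joined by a core cylinder of radius 77 mm and height 187 mm. The lower flange rests on z = 0 and the three cylinders share a vertical axis.

The spool is on top of the stool, centred.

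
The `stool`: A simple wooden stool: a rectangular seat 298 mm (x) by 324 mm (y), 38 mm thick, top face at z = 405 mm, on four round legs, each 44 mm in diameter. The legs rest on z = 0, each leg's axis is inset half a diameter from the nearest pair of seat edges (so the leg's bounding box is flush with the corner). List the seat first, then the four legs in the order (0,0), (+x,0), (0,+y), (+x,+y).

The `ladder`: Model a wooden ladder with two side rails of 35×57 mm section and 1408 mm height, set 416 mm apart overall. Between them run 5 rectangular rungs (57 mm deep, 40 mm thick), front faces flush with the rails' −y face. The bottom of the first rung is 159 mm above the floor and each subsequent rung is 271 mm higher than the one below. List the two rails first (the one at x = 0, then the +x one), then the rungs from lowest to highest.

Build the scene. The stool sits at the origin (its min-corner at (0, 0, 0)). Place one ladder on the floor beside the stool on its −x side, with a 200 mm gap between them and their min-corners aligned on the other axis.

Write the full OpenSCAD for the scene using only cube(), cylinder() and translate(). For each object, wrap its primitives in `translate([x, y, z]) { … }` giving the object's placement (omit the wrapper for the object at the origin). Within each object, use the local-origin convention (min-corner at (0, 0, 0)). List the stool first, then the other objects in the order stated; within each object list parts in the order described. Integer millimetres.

translate([0, 0, 367]) cube([298, 324, 38]);
translate([22, 22, 0]) cylinder(h = 367, r = 22);
translate([276, 22, 0]) cylinder(h = 367, r = 22);
translate([22, 302, 0]) cylinder(h = 367, r = 22);
translate([276, 302, 0]) cylinder(h = 367, r = 22);
translate([-616, 0, 0]) {
  cube([35, 57, 1408]);
  translate([381, 0, 0]) cube([35, 57, 1408]);
  translate([35, 0, 159]) cube([346, 57, 40]);
  translate([35, 0, 430]) cube([346, 57, 40]);
  translate([35, 0, 701]) cube([346, 57, 40]);
  translate([35, 0, 972]) cube([346, 57, 40]);
  translate([35, 0, 1243]) cube([346, 57, 40]);
}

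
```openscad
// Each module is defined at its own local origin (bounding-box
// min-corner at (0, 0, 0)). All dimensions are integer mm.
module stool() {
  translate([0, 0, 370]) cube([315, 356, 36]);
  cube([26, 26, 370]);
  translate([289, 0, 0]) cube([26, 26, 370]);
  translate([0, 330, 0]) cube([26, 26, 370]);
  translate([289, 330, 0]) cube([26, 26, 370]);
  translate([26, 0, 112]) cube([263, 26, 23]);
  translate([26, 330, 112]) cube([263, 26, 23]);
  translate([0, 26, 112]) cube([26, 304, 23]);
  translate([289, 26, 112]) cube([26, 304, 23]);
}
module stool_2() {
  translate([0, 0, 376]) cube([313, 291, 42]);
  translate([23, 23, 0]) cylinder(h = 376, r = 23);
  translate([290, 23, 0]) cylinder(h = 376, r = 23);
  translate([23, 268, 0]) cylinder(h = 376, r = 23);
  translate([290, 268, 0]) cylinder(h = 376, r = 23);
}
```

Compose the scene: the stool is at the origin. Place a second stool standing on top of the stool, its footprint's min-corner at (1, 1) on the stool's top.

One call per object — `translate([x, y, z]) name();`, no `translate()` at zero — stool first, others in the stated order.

stool();
translate([1, 1, 406]) stool_2();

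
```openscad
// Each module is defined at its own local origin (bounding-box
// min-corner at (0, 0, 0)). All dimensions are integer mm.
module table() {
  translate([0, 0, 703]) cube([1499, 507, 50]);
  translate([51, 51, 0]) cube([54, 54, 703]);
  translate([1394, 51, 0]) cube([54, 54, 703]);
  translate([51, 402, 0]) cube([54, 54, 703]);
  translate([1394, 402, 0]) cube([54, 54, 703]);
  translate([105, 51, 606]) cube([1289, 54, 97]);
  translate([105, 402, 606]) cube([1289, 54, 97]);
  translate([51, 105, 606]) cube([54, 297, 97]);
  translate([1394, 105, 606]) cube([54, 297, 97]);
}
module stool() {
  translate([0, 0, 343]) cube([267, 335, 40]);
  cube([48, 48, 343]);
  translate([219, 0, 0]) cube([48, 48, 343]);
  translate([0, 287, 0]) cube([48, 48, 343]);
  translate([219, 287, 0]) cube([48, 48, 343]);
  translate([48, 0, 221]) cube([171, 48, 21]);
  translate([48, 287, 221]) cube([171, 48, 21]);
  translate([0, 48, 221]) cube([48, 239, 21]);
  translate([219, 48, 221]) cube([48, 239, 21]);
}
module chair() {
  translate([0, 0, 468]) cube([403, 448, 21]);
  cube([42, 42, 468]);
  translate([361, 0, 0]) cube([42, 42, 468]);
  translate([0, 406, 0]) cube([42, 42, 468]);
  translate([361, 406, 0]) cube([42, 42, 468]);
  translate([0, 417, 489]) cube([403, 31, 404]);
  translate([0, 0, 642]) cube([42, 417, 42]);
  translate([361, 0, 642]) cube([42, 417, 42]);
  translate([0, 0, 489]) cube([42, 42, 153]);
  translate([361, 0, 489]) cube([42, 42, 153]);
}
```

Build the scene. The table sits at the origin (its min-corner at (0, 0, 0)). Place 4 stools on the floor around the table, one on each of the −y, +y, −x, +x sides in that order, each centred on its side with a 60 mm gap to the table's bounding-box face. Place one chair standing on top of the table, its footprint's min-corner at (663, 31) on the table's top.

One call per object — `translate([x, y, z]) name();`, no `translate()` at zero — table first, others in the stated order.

table();
translate([616, -395, 0]) stool();
translate([616, 567, 0]) stool();
translate([-327, 86, 0]) stool();
translate([1559, 86, 0]) stool();
translate([663, 31, 753]) chair();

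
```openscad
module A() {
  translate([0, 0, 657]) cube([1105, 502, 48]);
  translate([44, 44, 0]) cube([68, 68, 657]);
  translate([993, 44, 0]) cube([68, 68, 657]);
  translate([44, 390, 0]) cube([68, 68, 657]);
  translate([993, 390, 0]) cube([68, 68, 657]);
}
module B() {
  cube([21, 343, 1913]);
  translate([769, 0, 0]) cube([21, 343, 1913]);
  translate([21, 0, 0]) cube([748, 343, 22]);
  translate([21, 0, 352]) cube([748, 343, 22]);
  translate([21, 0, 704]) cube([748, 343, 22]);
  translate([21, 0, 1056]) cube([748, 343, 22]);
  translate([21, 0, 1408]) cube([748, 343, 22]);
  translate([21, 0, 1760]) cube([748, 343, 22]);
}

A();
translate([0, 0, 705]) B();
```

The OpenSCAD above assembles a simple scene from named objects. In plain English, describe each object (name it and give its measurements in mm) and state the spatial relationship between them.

A is a rectangular dining table. The top is 1105×502×48 mm with its upper surface at z = 705 mm. It stands on four 68×68 mm square legs, each inset 44 mm from the nearest pair of top edges, running from the floor to the underside of the top.

B is a bookshelf 790 mm wide overall, 343 mm deep and 1913 mm tall. The two sides are 21 mm thick vertical panels. 6 horizontal shelves of 22 mm thickness span between the inner faces of the sides; the lowest shelf sits on the floor and shelves are stacked with a clear vertical gap of 330 mm between each pair.

The bookshelf is on top of the table.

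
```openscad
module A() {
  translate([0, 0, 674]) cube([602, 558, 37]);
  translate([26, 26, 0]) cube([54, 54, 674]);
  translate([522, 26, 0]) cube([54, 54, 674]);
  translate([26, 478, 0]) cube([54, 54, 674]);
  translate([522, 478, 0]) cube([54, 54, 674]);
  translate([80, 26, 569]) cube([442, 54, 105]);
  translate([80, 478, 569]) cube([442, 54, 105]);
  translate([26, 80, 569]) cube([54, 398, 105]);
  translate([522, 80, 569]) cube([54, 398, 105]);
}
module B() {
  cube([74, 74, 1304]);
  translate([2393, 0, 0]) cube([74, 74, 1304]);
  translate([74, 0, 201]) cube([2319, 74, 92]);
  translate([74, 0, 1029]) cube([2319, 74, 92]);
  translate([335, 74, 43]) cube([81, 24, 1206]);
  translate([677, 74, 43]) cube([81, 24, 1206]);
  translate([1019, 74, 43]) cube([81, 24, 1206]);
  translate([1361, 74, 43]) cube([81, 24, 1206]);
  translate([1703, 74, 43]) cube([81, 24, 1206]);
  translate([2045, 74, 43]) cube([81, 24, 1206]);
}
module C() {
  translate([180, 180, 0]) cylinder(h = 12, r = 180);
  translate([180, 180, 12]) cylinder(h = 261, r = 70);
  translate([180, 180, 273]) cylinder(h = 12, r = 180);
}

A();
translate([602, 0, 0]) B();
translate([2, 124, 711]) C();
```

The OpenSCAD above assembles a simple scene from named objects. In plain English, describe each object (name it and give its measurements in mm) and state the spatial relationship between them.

A is a rectangular dining table. The top is 602×558×37 mm with its upper surface at z = 711 mm. It stands on four 54×54 mm square legs, each inset 26 mm from the nearest pair of top edges, running from the floor to the underside of the top. Four apron rails, 54 mm thick and 105 mm tall, run between adjacent legs with their top edges flush with the underside of the top and their outer faces flush with the legs' outer faces.

B is a fence section. Two 74×74 mm posts, 1304 mm tall, stand on the floor with a clear span of 2319 mm between their inner faces. Two horizontal rails of 74×92 mm section span the gap between the posts with their undersides at z = 201 mm and z = 1029 mm, flush with the posts' −y face. 6 pickets, each 81 mm wide, 24 mm thick and 1206 mm tall, are fixed to the +y face of the rails with their bottoms at z = 43 mm, evenly spaced across the span with equal gaps (rounded down to the nearest mm) at the −x end and between each pair — any rounding remainder accumulates at the +x end.

C is a spool: two coaxial disc flanges of radius 180 mm and thickness 12 mm, joined by a core cylinder of radius 70 mm and height 261 mm. The lower flange rests on z = 0 and the three cylinders share a vertical axis.

The fence section is against the table's +x side, with their −y faces flush. The spool is on top of the table.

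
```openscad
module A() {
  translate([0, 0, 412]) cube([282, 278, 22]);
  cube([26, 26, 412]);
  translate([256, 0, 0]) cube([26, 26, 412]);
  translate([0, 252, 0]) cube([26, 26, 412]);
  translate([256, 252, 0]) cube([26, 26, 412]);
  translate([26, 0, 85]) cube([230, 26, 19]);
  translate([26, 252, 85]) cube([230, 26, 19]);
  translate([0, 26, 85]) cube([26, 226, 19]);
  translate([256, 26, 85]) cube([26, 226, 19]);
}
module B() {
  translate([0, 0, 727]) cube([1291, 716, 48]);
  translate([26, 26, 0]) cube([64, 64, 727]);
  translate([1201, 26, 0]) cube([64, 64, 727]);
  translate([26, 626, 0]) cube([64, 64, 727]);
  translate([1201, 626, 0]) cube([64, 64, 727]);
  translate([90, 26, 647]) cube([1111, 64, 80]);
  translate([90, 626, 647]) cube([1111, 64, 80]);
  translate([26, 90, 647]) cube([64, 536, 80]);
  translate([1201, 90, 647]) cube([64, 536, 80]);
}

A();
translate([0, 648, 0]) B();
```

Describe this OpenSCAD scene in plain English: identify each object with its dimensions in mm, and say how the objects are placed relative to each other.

A is a four-legged stool. The seat is a 282×278×22 mm slab whose top surface is at z = 434 mm; four square legs, each 26×26 mm in cross-section, run from the floor (z = 0) to the underside of the seat, each flush with a corner of the seat. Four stretchers, 26 mm wide and 19 mm tall, connect adjacent legs with their undersides at z = 85 mm, each running between the inner faces of the legs it joins and aligned with the legs' outer faces on the other axis.

B is a table with a 1291×716 mm rectangular top, 48 mm thick, top surface at z = 775 mm, supported by four 64×64 mm square legs, each inset 26 mm from the nearest pair of top edges, running from the floor. Four apron rails, 64 mm thick and 80 mm tall, run between adjacent legs with their top edges flush with the underside of the top and their outer faces flush with the legs' outer faces.

The table is on the floor beside the stool on its +y side.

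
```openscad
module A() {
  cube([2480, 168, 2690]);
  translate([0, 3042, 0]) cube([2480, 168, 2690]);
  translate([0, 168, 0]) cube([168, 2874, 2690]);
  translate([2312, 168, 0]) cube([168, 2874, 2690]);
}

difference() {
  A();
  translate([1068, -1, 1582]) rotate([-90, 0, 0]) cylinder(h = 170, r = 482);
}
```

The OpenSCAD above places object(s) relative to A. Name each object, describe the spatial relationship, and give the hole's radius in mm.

A is a house frame. The house frame has a circular hole through its front wall. The hole's radius is 482 mm.

The subtracted cylinder has r = 482 mm.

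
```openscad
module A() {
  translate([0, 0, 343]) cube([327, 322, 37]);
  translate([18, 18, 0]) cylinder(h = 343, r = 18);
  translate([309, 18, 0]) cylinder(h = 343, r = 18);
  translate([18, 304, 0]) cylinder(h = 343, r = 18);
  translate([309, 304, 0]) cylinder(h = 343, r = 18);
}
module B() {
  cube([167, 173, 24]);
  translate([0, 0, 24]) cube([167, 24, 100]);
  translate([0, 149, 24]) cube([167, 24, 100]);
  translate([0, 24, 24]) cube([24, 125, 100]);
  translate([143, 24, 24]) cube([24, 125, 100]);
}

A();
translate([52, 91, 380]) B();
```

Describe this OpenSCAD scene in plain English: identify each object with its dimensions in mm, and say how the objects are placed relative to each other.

A is a simple wooden stool: a rectangular seat 327 mm (x) by 322 mm (y), 37 mm thick, top face at z = 380 mm, on four round legs, each 36 mm in diameter. The legs rest on z = 0, each leg's axis is inset half a diameter from the nearest pair of seat edges (so the leg's bounding box is flush with the corner).

B is an open-topped rectangular box: outside dimensions 167×173×124 mm, with a uniform wall and base thickness of 24 mm. The base is a full 167×173 slab on the floor; four walls sit on top of the base. The front and back walls (the −y and +y sides) span the full width; the two side walls fit between them.

The open box is on top of the stool.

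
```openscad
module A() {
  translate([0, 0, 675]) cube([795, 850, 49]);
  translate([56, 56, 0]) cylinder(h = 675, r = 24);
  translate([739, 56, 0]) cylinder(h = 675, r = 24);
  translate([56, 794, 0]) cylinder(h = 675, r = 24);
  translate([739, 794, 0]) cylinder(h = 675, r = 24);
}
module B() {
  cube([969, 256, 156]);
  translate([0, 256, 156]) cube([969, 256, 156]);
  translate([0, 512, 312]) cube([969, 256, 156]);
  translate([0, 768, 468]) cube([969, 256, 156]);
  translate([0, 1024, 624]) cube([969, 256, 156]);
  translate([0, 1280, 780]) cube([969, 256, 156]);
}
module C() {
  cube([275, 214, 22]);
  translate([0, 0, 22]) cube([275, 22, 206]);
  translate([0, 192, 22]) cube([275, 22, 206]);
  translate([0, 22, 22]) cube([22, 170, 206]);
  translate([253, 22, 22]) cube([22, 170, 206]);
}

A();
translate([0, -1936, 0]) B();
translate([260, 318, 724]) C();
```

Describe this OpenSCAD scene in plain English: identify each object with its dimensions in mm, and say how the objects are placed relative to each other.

A is a table with a 795×850 mm rectangular top, 49 mm thick, top surface at z = 724 mm, supported by four round legs of 48 mm diameter, each leg's bounding box inset 32 mm from the nearest pair of top edges, running from the floor.

B is a straight staircase of 6 solid steps. Each step is 969 mm wide (x), 256 mm deep (y, the going) and 156 mm tall (the rise). The first step rests on the floor; each subsequent step sits one going further in +y and one rise higher in +z, directly behind and above the previous step with no overlap.

C is an open-topped rectangular box: outside dimensions 275×214×228 mm, with a uniform wall and base thickness of 22 mm. The base is a full 275×214 slab on the floor; four walls sit on top of the base. The front and back walls (the −y and +y sides) span the full width; the two side walls fit between them.

The staircase is on the floor beside the table on its −y side. The open box is on top of the table, centred.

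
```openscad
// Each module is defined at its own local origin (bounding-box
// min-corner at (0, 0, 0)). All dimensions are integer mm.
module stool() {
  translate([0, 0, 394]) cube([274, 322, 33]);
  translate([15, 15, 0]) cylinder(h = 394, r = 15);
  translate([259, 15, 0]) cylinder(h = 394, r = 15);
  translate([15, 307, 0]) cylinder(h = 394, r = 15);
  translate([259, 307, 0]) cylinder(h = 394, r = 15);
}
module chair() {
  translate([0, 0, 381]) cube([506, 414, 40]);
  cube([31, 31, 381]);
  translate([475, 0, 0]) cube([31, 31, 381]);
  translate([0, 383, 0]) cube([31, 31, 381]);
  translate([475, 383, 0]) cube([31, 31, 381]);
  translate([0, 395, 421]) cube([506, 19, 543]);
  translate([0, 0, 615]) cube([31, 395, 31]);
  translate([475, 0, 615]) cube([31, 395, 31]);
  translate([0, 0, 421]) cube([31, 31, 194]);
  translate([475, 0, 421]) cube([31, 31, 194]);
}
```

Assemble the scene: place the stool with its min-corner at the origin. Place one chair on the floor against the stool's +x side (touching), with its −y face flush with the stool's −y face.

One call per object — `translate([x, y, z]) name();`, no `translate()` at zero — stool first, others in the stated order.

stool();
translate([274, 0, 0]) chair();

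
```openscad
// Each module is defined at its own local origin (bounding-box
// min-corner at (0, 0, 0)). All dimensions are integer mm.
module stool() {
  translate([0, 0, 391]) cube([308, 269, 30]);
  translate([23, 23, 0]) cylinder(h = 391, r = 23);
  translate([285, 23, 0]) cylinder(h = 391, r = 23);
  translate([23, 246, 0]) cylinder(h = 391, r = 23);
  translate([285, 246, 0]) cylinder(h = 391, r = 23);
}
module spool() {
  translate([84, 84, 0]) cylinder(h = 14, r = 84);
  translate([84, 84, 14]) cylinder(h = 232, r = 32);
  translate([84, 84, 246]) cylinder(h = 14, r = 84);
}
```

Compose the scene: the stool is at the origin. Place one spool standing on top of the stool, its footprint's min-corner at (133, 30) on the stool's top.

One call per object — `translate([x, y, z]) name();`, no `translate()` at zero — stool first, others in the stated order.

stool();
translate([133, 30, 421]) spool();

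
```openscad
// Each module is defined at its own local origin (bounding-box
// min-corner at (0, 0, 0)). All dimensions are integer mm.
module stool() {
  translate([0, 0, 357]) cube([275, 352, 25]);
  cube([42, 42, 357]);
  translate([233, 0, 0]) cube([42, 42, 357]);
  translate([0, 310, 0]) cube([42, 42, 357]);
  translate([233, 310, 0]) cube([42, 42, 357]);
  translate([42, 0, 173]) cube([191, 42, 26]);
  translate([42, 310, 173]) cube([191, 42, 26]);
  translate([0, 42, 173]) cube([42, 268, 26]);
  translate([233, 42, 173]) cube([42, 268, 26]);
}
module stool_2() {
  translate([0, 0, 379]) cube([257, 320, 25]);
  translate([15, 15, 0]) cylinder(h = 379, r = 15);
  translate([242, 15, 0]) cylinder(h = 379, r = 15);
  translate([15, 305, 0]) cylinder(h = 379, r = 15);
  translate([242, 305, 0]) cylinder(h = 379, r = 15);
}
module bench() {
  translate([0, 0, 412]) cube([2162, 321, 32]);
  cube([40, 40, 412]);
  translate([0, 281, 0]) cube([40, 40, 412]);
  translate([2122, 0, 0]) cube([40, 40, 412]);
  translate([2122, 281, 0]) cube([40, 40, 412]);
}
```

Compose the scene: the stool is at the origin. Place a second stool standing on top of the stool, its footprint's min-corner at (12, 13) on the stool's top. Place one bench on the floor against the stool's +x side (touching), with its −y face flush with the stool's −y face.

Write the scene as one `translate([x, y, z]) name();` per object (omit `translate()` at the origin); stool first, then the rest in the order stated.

stool();
translate([12, 13, 382]) stool_2();
translate([275, 0, 0]) bench();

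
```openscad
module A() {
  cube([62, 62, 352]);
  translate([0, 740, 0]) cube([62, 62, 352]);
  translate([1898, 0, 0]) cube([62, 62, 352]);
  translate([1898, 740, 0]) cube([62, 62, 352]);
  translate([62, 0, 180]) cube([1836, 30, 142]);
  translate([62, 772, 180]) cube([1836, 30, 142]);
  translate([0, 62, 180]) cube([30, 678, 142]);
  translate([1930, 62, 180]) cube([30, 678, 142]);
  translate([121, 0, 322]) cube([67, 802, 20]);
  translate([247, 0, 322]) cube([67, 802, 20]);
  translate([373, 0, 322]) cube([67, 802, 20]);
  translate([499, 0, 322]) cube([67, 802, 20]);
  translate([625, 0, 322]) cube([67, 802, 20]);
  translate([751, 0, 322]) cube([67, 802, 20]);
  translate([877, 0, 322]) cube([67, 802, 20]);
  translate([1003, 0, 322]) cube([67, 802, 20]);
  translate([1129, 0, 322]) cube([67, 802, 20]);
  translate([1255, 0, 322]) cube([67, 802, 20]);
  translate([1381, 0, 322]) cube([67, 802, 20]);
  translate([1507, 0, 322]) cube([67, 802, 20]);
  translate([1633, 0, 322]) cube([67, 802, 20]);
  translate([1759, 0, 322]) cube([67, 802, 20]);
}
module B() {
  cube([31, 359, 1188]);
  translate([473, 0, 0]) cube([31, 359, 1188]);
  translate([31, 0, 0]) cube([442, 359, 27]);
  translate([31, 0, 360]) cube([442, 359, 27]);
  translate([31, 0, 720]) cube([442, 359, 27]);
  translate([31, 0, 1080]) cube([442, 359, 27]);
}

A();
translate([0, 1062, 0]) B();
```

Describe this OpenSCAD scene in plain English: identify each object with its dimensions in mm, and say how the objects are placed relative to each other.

A is a bed frame 1960 mm long (x) by 802 mm wide (y). Four 62×62 mm corner posts, 352 mm tall, at the corners of the footprint. Four rails of 30 mm thickness and 142 mm height run between adjacent posts with their undersides at z = 180 mm, their outer faces flush with the outside of the frame (the two x-running rails run between the posts' inner faces; the two y-running rails run between the posts' inner faces). 14 slats, each 67 mm wide (x) and 20 mm thick, lie across the top of the two x-running rails, running the full 802 mm width of the frame in y; the slats are evenly spaced along x between the inner faces of the end posts with equal gaps (rounded down to the nearest mm) at the −x end and between each pair — any rounding remainder accumulates at the +x end.

B is an open bookshelf. Two side panels, each 31 mm thick, 359 mm deep and 1188 mm tall, stand 504 mm apart (outside-to-outside). Between them sit 4 shelves, each 27 mm thick and 359 mm deep, spanning the full gap between the sides. The bottom shelf rests on the floor (its underside at z = 0) and the clear gap between one shelf's top and the next shelf's underside is 333 mm.

The bookshelf is on the floor beside the bed frame on its +y side.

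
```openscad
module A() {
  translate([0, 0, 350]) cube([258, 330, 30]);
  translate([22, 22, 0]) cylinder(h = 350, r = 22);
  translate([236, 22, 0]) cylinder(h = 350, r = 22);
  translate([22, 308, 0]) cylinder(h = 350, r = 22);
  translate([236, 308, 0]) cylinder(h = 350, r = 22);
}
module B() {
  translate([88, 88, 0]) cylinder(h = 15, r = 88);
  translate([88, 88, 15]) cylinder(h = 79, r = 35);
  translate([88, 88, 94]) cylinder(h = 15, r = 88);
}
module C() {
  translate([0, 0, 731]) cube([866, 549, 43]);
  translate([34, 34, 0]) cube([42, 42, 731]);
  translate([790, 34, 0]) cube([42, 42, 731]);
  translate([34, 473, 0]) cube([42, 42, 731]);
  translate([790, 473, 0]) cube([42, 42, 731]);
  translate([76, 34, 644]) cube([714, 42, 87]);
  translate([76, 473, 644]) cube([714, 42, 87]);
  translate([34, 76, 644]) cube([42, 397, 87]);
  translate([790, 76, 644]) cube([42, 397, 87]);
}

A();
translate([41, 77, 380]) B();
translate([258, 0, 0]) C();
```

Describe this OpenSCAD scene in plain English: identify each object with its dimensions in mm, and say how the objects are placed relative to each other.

A is a simple wooden stool: a rectangular seat 258 mm (x) by 330 mm (y), 30 mm thick, top face at z = 380 mm, on four round legs, each 44 mm in diameter. The legs rest on z = 0, each leg's axis is inset half a diameter from the nearest pair of seat edges (so the leg's bounding box is flush with the corner).

B is a spool: two coaxial disc flanges of radius 88 mm and thickness 15 mm, joined by a core cylinder of radius 35 mm and height 79 mm. The lower flange rests on z = 0 and the three cylinders share a vertical axis.

C is a table: top 866 mm (x) × 549 mm (y), 43 mm thick, upper face at z = 774 mm, on four 42×42 mm square legs, each inset 34 mm from the nearest pair of top edges, running from z = 0 to the bottom of the top. Four apron rails, 42 mm thick and 87 mm tall, run between adjacent legs with their top edges flush with the underside of the top and their outer faces flush with the legs' outer faces.

The spool is on top of the stool, centred. The table is against the stool's +x side, with their −y faces flush.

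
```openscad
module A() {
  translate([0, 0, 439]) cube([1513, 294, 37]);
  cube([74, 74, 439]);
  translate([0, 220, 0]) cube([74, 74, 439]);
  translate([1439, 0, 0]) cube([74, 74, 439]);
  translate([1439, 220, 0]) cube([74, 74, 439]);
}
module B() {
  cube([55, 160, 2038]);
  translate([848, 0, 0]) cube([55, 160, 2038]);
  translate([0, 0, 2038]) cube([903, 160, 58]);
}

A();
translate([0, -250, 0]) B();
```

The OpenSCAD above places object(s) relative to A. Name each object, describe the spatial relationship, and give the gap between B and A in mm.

A is a bench. B is a door frame. The door frame is on the floor beside the bench on its −y side. The gap between the door frame and the bench is 90 mm.

The door frame's nearest face is 90 mm from the bench's −y face.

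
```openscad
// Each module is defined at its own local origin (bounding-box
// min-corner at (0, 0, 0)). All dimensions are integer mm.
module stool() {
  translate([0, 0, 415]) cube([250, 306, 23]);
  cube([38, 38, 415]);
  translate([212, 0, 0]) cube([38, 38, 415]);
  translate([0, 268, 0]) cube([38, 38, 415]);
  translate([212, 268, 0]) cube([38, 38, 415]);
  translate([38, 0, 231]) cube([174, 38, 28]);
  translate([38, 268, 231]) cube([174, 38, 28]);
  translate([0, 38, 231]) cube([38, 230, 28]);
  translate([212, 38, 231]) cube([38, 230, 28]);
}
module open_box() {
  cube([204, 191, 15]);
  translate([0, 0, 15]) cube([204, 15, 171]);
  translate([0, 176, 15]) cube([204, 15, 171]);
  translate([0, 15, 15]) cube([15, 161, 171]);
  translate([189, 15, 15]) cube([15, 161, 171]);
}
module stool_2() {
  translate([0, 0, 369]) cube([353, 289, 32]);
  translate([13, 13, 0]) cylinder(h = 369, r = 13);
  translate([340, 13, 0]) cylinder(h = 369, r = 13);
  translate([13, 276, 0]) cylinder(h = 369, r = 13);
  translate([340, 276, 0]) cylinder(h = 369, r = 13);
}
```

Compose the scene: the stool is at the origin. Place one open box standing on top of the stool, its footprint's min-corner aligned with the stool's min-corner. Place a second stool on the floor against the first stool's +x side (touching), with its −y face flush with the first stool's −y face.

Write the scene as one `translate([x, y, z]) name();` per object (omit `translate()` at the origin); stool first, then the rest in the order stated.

stool();
translate([0, 0, 438]) open_box();
translate([250, 0, 0]) stool_2();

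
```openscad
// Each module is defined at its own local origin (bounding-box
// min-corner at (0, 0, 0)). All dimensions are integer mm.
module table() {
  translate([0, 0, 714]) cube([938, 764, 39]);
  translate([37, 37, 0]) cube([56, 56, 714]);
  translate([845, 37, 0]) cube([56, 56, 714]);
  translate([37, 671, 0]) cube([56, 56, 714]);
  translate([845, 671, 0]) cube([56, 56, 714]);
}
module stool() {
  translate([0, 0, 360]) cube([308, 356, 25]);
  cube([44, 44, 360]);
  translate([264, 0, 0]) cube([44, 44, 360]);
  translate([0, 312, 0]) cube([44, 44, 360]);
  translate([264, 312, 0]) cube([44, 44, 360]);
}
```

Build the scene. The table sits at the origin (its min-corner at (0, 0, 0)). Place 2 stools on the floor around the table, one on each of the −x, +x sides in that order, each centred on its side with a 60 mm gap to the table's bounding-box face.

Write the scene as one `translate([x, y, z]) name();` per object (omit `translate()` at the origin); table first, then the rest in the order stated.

table();
translate([-368, 204, 0]) stool();
translate([998, 204, 0]) stool();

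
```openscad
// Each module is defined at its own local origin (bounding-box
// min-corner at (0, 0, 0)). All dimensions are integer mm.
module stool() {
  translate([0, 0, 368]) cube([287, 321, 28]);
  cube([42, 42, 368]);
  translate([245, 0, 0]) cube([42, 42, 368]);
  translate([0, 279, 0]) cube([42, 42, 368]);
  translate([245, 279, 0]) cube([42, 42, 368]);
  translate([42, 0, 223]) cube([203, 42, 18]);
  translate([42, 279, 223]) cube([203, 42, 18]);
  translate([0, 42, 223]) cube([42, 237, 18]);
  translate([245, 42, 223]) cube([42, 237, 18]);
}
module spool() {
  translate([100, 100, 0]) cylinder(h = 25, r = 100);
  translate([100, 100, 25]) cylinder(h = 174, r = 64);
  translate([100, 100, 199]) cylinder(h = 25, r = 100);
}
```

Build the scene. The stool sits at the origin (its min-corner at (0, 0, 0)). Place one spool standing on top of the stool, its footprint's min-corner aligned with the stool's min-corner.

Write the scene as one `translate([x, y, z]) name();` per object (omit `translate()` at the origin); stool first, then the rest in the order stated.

stool();
translate([0, 0, 396]) spool();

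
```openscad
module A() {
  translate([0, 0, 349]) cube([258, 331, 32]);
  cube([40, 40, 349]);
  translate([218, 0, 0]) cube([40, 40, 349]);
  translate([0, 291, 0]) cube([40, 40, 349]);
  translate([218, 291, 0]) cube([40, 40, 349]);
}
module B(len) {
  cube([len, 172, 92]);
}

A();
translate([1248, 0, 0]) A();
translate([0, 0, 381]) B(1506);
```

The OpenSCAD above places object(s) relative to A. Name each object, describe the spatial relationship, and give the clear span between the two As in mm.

Second stool starts at x = 1248; first ends at x = 258; clear span = 1248 − 258 = 990 mm.

A is a stool. B is a beam. A beam spans the tops of two stools. The clear span between the two stools is 990 mm.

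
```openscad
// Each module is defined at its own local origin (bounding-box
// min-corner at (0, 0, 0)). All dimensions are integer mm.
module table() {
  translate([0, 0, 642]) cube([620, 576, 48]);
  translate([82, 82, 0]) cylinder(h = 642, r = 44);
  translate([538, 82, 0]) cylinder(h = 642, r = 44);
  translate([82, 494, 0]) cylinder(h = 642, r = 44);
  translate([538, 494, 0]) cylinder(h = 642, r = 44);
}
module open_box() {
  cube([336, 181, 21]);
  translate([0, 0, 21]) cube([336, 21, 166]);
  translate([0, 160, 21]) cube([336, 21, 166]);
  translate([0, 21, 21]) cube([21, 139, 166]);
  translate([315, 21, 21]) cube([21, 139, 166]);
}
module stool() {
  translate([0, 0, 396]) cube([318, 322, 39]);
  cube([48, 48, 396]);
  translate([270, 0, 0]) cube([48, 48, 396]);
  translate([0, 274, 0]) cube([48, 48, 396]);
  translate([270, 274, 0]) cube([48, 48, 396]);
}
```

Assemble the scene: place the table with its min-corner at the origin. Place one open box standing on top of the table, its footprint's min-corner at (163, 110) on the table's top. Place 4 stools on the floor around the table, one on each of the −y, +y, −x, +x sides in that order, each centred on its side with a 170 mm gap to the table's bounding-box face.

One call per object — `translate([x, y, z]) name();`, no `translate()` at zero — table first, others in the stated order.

table();
translate([163, 110, 690]) open_box();
translate([151, -492, 0]) stool();
translate([151, 746, 0]) stool();
translate([-488, 127, 0]) stool();
translate([790, 127, 0]) stool();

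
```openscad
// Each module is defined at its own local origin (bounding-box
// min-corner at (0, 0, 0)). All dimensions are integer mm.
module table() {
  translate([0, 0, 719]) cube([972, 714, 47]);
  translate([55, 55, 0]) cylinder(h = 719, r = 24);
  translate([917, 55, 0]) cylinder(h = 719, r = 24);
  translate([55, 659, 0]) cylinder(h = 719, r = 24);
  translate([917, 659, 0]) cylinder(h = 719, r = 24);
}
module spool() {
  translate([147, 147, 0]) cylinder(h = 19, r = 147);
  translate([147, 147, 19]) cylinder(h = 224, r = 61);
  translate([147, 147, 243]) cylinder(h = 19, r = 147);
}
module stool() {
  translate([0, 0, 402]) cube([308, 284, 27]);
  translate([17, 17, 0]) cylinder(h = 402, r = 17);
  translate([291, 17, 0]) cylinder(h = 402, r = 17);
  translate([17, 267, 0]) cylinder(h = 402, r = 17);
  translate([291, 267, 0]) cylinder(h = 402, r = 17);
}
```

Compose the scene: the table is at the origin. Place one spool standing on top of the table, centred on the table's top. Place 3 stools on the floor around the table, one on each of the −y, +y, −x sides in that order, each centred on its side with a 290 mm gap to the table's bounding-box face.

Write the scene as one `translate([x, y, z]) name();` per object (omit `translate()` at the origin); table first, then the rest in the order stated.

table();
translate([339, 210, 766]) spool();
translate([332, -574, 0]) stool();
translate([332, 1004, 0]) stool();
translate([-598, 215, 0]) stool();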